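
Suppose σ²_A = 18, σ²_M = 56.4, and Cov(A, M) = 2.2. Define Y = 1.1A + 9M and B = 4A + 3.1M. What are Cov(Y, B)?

By bilinearity, Cov(Y, B) = ac·σ²_A + bd·σ²_M + (ad+bc)·Cov(A, M), with a=1.1, b=9, c=4, d=3.1.
ac·σ²_A = 1.1·4·18 = 79.2
bd·σ²_M = 9·3.1·56.4 = 1573.56
(ad+bc)·Cov(A, M) = (39.41)·2.2 = 86.702
Cov(Y, B) = 79.2 + 1573.56 + 86.702 = 1739.462.

Cov(Y, B) = 1739.462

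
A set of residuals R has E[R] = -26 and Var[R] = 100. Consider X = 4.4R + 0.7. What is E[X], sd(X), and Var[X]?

E[X] = -113.7, sd(X) = 44, Var[X] = 1936

X = 4.4R + 0.7 is linear with a = 4.4, b = 0.7.
E[X] = a·E[R] + b = 4.4·(-26) + 0.7 = -113.7.
sd(R) = √100 = 10.
sd(X) = |a|·sd(R) = |4.4|·10 = 44.
Var[X] = a²·Var[R] = 4.4²·100 = 1936 (the additive constant 0.7 does not affect variance).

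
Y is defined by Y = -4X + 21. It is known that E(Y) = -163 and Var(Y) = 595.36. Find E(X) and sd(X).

From Y = -4X + 21: E(Y) = a·E(X) + b, so E(X) = (E(Y) − b)/a = (-163 − 21)/(-4) = 46.
sd(Y) = √595.36 = 24.4.
sd(Y) = |a|·sd(X), so sd(X) = 24.4/|-4| = 6.1.

E(X) = 46, sd(X) = 6.1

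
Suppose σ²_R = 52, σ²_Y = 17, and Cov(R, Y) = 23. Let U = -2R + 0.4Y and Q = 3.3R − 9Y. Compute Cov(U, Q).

Cov(U, Q) = 39.96

By bilinearity, Cov(U, Q) = ac·σ²_R + bd·σ²_Y + (ad+bc)·Cov(R, Y), with a=-2, b=0.4, c=3.3, d=-9.
ac·σ²_R = (-2)·3.3·52 = -343.2
bd·σ²_Y = 0.4·(-9)·17 = -61.2
(ad+bc)·Cov(R, Y) = (19.32)·23 = 444.36
Cov(U, Q) = -343.2 + (-61.2) + 444.36 = 39.96.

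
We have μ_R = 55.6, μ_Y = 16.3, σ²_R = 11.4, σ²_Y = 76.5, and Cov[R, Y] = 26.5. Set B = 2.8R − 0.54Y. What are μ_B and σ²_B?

μ_B = 146.878, σ²_B = 31.5474

μ_B = 2.8·μ_R + (-0.54)·μ_Y = 2.8·55.6 + (-0.54)·16.3 = 146.878.
σ²_B = a²·σ²_R + b²·σ²_Y + 2ab·Cov[R, Y] with a = 2.8, b = -0.54.
= 2.8²·11.4 + (-0.54)²·76.5 + 2·2.8·(-0.54)·26.5
= 89.376 + 22.3074 + (-80.136) = 31.5474.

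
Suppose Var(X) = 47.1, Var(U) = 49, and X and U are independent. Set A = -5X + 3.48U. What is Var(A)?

Var(A) = 1770.9096

Var(A) = a²·Var(X) + b²·Var(U) + 2ab·Cov[X, U] with a = -5, b = 3.48.
Independence gives Cov[X, U] = 0.
= (-5)²·47.1 + 3.48²·49 + 2·(-5)·3.48·0
= 1177.5 + 593.4096 + 0 = 1770.9096.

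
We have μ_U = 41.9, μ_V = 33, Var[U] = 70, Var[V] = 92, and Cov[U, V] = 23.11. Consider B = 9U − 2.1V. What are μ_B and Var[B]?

μ_B = 9·μ_U + (-2.1)·μ_V = 9·41.9 + (-2.1)·33 = 307.8.
Var[B] = a²·Var[U] + b²·Var[V] + 2ab·Cov[U, V] with a = 9, b = -2.1.
= 9²·70 + (-2.1)²·92 + 2·9·(-2.1)·23.11
= 5670 + 405.72 + (-873.558) = 5202.162.

μ_B = 307.8, Var[B] = 5202.162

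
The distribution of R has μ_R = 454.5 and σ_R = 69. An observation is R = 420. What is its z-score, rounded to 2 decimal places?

z = -0.50

z = (R − μ_R) / σ_R = (420 − 454.5) / 69 = -0.50.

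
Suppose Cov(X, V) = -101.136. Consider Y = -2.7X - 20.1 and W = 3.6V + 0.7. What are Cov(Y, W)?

Cov(Y, W) = 983.04192

Cov(Y, W) = a·c·Cov(X, V) = (-2.7)·3.6·(-101.136) = 983.04192. Additive constants drop out.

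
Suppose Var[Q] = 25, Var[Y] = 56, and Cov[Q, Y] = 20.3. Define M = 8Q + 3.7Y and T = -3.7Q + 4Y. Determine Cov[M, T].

By bilinearity, Cov[M, T] = ac·Var[Q] + bd·Var[Y] + (ad+bc)·Cov[Q, Y], with a=8, b=3.7, c=-3.7, d=4.
ac·Var[Q] = 8·(-3.7)·25 = -740
bd·Var[Y] = 3.7·4·56 = 828.8
(ad+bc)·Cov[Q, Y] = (18.31)·20.3 = 371.693
Cov[M, T] = -740 + 828.8 + 371.693 = 460.493.

Cov[M, T] = 460.493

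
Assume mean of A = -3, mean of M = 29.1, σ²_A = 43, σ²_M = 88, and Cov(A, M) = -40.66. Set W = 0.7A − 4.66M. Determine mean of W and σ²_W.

mean of W = -137.706, σ²_W = 2197.30864

mean of W = 0.7·mean of A + (-4.66)·mean of M = 0.7·(-3) + (-4.66)·29.1 = -137.706.
σ²_W = a²·σ²_A + b²·σ²_M + 2ab·Cov(A, M) with a = 0.7, b = -4.66.
= 0.7²·43 + (-4.66)²·88 + 2·0.7·(-4.66)·(-40.66)
= 21.07 + 1910.9728 + 265.26584 = 2197.30864.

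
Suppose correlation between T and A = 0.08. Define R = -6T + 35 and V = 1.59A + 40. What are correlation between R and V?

Linear rescalings preserve |correlation|; the slopes -6 and 1.59 have opposite signs, so the correlation flips sign: correlation between R and V = −correlation between T and A = -0.08.

correlation between R and V = -0.08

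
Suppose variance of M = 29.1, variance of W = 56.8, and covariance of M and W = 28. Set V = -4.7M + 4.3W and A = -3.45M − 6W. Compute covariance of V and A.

covariance of V and A = -619.3635

By bilinearity, covariance of V and A = ac·variance of M + bd·variance of W + (ad+bc)·covariance of M and W, with a=-4.7, b=4.3, c=-3.45, d=-6.
ac·variance of M = (-4.7)·(-3.45)·29.1 = 471.8565
bd·variance of W = 4.3·(-6)·56.8 = -1465.44
(ad+bc)·covariance of M and W = (13.365)·28 = 374.22
covariance of V and A = 471.8565 + (-1465.44) + 374.22 = -619.3635.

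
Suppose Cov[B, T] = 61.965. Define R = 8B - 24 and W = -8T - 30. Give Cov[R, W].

Cov[R, W] = a·c·Cov[B, T] = 8·(-8)·61.965 = -3965.76. Additive constants drop out.

Cov[R, W] = -3965.76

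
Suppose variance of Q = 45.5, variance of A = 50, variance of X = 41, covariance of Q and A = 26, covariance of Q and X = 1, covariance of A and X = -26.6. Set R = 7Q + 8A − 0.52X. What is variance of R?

variance of R = a²·variance of Q + b²·variance of A + c²·variance of X + 2ab·covariance of Q and A + 2ac·covariance of Q and X + 2bc·covariance of A and X, with a = 7, b = 8, c = -0.52.
= 2229.5 + 3200 + 11.0864 + 2912 + (-7.28) + 221.312
= 8566.6184.

variance of R = 8566.6184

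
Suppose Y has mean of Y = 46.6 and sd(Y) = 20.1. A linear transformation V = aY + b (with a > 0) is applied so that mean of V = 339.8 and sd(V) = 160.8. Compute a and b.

sd(V) = a·sd(Y) (a > 0), so a = 160.8/20.1 = 8.
mean of V = a·mean of Y + b, so b = 339.8 − 8·46.6 = -33.

a = 8, b = -33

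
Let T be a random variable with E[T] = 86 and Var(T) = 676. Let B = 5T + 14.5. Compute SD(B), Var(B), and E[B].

SD(B) = 130, Var(B) = 16900, E[B] = 444.5

B = 5T + 14.5 is linear with a = 5, b = 14.5.
SD(T) = √676 = 26.
SD(B) = |a|·SD(T) = |5|·26 = 130.
Var(B) = a²·Var(T) = 5²·676 = 16900 (the additive constant 14.5 does not affect variance).
E[B] = a·E[T] + b = 5·86 + 14.5 = 444.5.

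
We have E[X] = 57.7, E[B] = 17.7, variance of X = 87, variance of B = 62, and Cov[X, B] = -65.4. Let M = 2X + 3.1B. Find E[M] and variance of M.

E[M] = 2·E[X] + 3.1·E[B] = 2·57.7 + 3.1·17.7 = 170.27.
variance of M = a²·variance of X + b²·variance of B + 2ab·Cov[X, B] with a = 2, b = 3.1.
= 2²·87 + 3.1²·62 + 2·2·3.1·(-65.4)
= 348 + 595.82 + (-810.96) = 132.86.

E[M] = 170.27, variance of M = 132.86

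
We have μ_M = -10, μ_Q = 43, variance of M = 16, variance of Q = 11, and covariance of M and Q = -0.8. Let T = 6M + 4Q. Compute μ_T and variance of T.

μ_T = 6·μ_M + 4·μ_Q = 6·(-10) + 4·43 = 112.
variance of T = a²·variance of M + b²·variance of Q + 2ab·covariance of M and Q with a = 6, b = 4.
= 6²·16 + 4²·11 + 2·6·4·(-0.8)
= 576 + 176 + (-38.4) = 713.6.

μ_T = 112, variance of T = 713.6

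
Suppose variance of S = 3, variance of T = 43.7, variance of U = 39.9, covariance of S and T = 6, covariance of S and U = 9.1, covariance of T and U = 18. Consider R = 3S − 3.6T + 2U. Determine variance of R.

variance of R = a²·variance of S + b²·variance of T + c²·variance of U + 2ab·covariance of S and T + 2ac·covariance of S and U + 2bc·covariance of T and U, with a = 3, b = -3.6, c = 2.
= 27 + 566.352 + 159.6 + (-129.6) + 109.2 + (-259.2)
= 473.352.

variance of R = 473.352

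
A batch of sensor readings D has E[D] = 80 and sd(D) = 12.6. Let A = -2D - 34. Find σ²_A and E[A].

A = -2D - 34 is linear with a = -2, b = -34.
σ²_D = 12.6² = 158.76.
σ²_A = a²·σ²_D = (-2)²·158.76 = 635.04 (the additive constant -34 does not affect variance).
E[A] = a·E[D] + b = (-2)·80 + (-34) = -194.

σ²_A = 635.04, E[A] = -194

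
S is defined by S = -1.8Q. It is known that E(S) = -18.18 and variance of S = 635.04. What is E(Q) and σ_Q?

E(Q) = 10.1, σ_Q = 14

From S = -1.8Q: E(S) = a·E(Q) + b, so E(Q) = (E(S) − b)/a = (-18.18 − 0)/(-1.8) = 10.1.
σ_S = √635.04 = 25.2.
σ_S = |a|·σ_Q, so σ_Q = 25.2/|-1.8| = 14.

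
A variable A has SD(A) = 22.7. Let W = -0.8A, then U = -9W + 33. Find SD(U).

SD(U) = 163.44

SD(W) = |-0.8|·22.7 = 18.16.
SD(U) = |-9|·18.16 = 163.44.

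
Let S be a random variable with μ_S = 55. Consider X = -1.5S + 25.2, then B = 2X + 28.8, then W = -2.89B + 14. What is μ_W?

μ_W = 261.962

μ_X = (-1.5)·55 + 25.2 = -57.3.
μ_B = 2·(-57.3) + 28.8 = -85.8.
μ_W = (-2.89)·(-85.8) + 14 = 261.962.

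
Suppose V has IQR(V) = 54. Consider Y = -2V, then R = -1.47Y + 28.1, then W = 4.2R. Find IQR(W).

IQR(Y) = |-2|·54 = 108.
IQR(R) = |-1.47|·108 = 158.76.
IQR(W) = |4.2|·158.76 = 666.792.

IQR(W) = 666.792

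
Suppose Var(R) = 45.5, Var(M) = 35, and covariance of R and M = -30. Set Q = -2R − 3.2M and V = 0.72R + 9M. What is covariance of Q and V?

covariance of Q and V = -464.4

By bilinearity, covariance of Q and V = ac·Var(R) + bd·Var(M) + (ad+bc)·covariance of R and M, with a=-2, b=-3.2, c=0.72, d=9.
ac·Var(R) = (-2)·0.72·45.5 = -65.52
bd·Var(M) = (-3.2)·9·35 = -1008
(ad+bc)·covariance of R and M = (-20.304)·(-30) = 609.12
covariance of Q and V = -65.52 + (-1008) + 609.12 = -464.4.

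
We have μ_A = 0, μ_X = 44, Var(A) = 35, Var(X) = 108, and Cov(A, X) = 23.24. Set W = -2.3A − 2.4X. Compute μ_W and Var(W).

μ_W = (-2.3)·μ_A + (-2.4)·μ_X = (-2.3)·0 + (-2.4)·44 = -105.6.
Var(W) = a²·Var(A) + b²·Var(X) + 2ab·Cov(A, X) with a = -2.3, b = -2.4.
= (-2.3)²·35 + (-2.4)²·108 + 2·(-2.3)·(-2.4)·23.24
= 185.15 + 622.08 + 256.5696 = 1063.7996.

μ_W = -105.6, Var(W) = 1063.7996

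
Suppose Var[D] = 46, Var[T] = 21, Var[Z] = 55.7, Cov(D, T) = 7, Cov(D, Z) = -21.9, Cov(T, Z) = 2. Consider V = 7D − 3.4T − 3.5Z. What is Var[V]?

Var[V] = a²·Var[D] + b²·Var[T] + c²·Var[Z] + 2ab·Cov(D, T) + 2ac·Cov(D, Z) + 2bc·Cov(T, Z), with a = 7, b = -3.4, c = -3.5.
= 2254 + 242.76 + 682.325 + (-333.2) + 1073.1 + 47.6
= 3966.585.

Var[V] = 3966.585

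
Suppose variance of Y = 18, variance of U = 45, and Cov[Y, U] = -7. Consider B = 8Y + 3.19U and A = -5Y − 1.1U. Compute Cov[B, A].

Cov[B, A] = -704.655

By bilinearity, Cov[B, A] = ac·variance of Y + bd·variance of U + (ad+bc)·Cov[Y, U], with a=8, b=3.19, c=-5, d=-1.1.
ac·variance of Y = 8·(-5)·18 = -720
bd·variance of U = 3.19·(-1.1)·45 = -157.905
(ad+bc)·Cov[Y, U] = (-24.75)·(-7) = 173.25
Cov[B, A] = -720 + (-157.905) + 173.25 = -704.655.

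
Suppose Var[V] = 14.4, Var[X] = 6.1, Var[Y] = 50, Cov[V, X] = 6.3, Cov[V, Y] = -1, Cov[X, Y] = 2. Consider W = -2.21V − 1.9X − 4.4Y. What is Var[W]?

Var[W] = a²·Var[V] + b²·Var[X] + c²·Var[Y] + 2ab·Cov[V, X] + 2ac·Cov[V, Y] + 2bc·Cov[X, Y], with a = -2.21, b = -1.9, c = -4.4.
= 70.33104 + 22.021 + 968 + 52.9074 + (-19.448) + 33.44
= 1127.25144.

Var[W] = 1127.25144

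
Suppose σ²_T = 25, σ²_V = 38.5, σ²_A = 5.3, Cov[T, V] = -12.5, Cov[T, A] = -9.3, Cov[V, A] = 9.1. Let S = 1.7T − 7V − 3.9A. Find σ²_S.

σ²_S = a²·σ²_T + b²·σ²_V + c²·σ²_A + 2ab·Cov[T, V] + 2ac·Cov[T, A] + 2bc·Cov[V, A], with a = 1.7, b = -7, c = -3.9.
= 72.25 + 1886.5 + 80.613 + 297.5 + 123.318 + 496.86
= 2957.041.

σ²_S = 2957.041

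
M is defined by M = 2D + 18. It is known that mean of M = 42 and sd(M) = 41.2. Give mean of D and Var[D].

From M = 2D + 18: mean of M = a·mean of D + b, so mean of D = (mean of M − b)/a = (42 − 18)/2 = 12.
Var[M] = 41.2² = 1697.44.
Var[M] = a²·Var[D], so Var[D] = 1697.44/2² = 424.36.

mean of D = 12, Var[D] = 424.36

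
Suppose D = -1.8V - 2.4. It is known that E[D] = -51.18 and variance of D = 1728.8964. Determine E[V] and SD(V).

E[V] = 27.1, SD(V) = 23.1

From D = -1.8V - 2.4: E[D] = a·E[V] + b, so E[V] = (E[D] − b)/a = (-51.18 − (-2.4))/(-1.8) = 27.1.
SD(D) = √1728.8964 = 41.58.
SD(D) = |a|·SD(V), so SD(V) = 41.58/|-1.8| = 23.1.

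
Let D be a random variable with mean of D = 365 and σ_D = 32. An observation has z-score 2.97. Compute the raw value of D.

D = 460.04

D = mean of D + z·σ_D = 365 + 2.97·32 = 460.04.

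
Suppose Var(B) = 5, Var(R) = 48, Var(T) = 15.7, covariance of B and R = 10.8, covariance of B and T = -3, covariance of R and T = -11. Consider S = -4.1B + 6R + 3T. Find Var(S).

Var(S) = 1099.79

Var(S) = a²·Var(B) + b²·Var(R) + c²·Var(T) + 2ab·covariance of B and R + 2ac·covariance of B and T + 2bc·covariance of R and T, with a = -4.1, b = 6, c = 3.
= 84.05 + 1728 + 141.3 + (-531.36) + 73.8 + (-396)
= 1099.79.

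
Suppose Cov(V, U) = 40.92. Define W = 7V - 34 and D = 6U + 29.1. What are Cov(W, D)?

Cov(W, D) = 1718.64

Cov(W, D) = a·c·Cov(V, U) = 7·6·40.92 = 1718.64. Additive constants drop out.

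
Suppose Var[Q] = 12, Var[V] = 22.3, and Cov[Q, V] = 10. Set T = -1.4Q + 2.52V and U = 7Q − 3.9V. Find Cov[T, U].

By bilinearity, Cov[T, U] = ac·Var[Q] + bd·Var[V] + (ad+bc)·Cov[Q, V], with a=-1.4, b=2.52, c=7, d=-3.9.
ac·Var[Q] = (-1.4)·7·12 = -117.6
bd·Var[V] = 2.52·(-3.9)·22.3 = -219.1644
(ad+bc)·Cov[Q, V] = (23.1)·10 = 231
Cov[T, U] = -117.6 + (-219.1644) + 231 = -105.7644.

Cov[T, U] = -105.7644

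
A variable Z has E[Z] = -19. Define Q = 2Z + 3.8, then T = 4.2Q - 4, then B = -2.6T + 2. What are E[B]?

E[B] = 385.864

E[Q] = 2·(-19) + 3.8 = -34.2.
E[T] = 4.2·(-34.2) + (-4) = -147.64.
E[B] = (-2.6)·(-147.64) + 2 = 385.864.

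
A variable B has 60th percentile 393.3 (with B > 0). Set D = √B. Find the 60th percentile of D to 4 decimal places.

60th percentile of D = 19.8318

√B is increasing, so P_{60}(D) = g(P_{60}(B)) ≈ 19.8318.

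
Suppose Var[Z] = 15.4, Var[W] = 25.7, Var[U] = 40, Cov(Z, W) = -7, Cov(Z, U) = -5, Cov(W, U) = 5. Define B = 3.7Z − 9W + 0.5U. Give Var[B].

Var[B] = a²·Var[Z] + b²·Var[W] + c²·Var[U] + 2ab·Cov(Z, W) + 2ac·Cov(Z, U) + 2bc·Cov(W, U), with a = 3.7, b = -9, c = 0.5.
= 210.826 + 2081.7 + 10 + 466.2 + (-18.5) + (-45)
= 2705.226.

Var[B] = 2705.226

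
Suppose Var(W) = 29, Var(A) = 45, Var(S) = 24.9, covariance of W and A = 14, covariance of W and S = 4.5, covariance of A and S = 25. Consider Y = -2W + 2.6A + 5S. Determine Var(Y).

Var(Y) = 1457.1

Var(Y) = a²·Var(W) + b²·Var(A) + c²·Var(S) + 2ab·covariance of W and A + 2ac·covariance of W and S + 2bc·covariance of A and S, with a = -2, b = 2.6, c = 5.
= 116 + 304.2 + 622.5 + (-145.6) + (-90) + 650
= 1457.1.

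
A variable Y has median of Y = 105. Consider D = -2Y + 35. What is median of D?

A linear map preserves order up to sign, so median of D = a·median of Y + b = (-2)·105 + 35 = -175.

median of D = -175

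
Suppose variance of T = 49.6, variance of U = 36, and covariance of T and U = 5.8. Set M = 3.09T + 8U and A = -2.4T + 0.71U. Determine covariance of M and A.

By bilinearity, covariance of M and A = ac·variance of T + bd·variance of U + (ad+bc)·covariance of T and U, with a=3.09, b=8, c=-2.4, d=0.71.
ac·variance of T = 3.09·(-2.4)·49.6 = -367.8336
bd·variance of U = 8·0.71·36 = 204.48
(ad+bc)·covariance of T and U = (-17.0061)·5.8 = -98.63538
covariance of M and A = -367.8336 + 204.48 + (-98.63538) = -261.98898.

covariance of M and A = -261.98898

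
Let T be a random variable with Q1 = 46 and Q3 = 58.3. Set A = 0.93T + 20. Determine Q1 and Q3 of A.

Q1(A) = 62.78, Q3(A) = 74.219

a = 0.93 > 0: Q1(A) = a·Q1(T)+b = 62.78, Q3(A) = a·Q3(T)+b = 74.219.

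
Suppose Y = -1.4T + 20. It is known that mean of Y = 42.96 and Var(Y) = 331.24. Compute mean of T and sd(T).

From Y = -1.4T + 20: mean of Y = a·mean of T + b, so mean of T = (mean of Y − b)/a = (42.96 − 20)/(-1.4) = -16.4.
sd(Y) = √331.24 = 18.2.
sd(Y) = |a|·sd(T), so sd(T) = 18.2/|-1.4| = 13.

mean of T = -16.4, sd(T) = 13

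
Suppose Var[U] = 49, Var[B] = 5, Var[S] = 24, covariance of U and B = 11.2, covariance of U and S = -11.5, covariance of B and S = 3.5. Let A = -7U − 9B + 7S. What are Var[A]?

Var[A] = 6079.2

Var[A] = a²·Var[U] + b²·Var[B] + c²·Var[S] + 2ab·covariance of U and B + 2ac·covariance of U and S + 2bc·covariance of B and S, with a = -7, b = -9, c = 7.
= 2401 + 405 + 1176 + 1411.2 + 1127 + (-441)
= 6079.2.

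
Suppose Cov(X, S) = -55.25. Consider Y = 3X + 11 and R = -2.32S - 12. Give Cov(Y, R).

Cov(Y, R) = 384.54

Cov(Y, R) = a·c·Cov(X, S) = 3·(-2.32)·(-55.25) = 384.54. Additive constants drop out.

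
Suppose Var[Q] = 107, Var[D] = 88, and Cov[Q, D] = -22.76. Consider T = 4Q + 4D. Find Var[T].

Var[T] = a²·Var[Q] + b²·Var[D] + 2ab·Cov[Q, D] with a = 4, b = 4.
= 4²·107 + 4²·88 + 2·4·4·(-22.76)
= 1712 + 1408 + (-728.32) = 2391.68.

Var[T] = 2391.68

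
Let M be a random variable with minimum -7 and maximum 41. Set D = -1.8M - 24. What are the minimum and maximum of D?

min(D) = -97.8, max(D) = -11.4

a = -1.8 < 0, so order reverses: min(D) = a·max(M)+b = (-1.8)·41 + (-24) = -97.8; max(D) = a·min(M)+b = (-1.8)·(-7) + (-24) = -11.4.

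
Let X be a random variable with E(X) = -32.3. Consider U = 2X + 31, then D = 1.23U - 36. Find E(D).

E(U) = 2·(-32.3) + 31 = -33.6.
E(D) = 1.23·(-33.6) + (-36) = -77.328.

E(D) = -77.328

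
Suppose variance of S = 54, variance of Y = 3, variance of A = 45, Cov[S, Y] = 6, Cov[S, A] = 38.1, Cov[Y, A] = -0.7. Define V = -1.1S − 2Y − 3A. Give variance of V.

variance of V = 751.8

variance of V = a²·variance of S + b²·variance of Y + c²·variance of A + 2ab·Cov[S, Y] + 2ac·Cov[S, A] + 2bc·Cov[Y, A], with a = -1.1, b = -2, c = -3.
= 65.34 + 12 + 405 + 26.4 + 251.46 + (-8.4)
= 751.8.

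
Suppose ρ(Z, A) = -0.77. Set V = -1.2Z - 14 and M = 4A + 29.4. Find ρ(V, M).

Linear rescalings preserve |correlation|; the slopes -1.2 and 4 have opposite signs, so the correlation flips sign: ρ(V, M) = −ρ(Z, A) = 0.77.

ρ(V, M) = 0.77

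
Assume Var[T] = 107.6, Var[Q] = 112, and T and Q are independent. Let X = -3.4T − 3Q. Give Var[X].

Var[X] = a²·Var[T] + b²·Var[Q] + 2ab·Cov(T, Q) with a = -3.4, b = -3.
Independence gives Cov(T, Q) = 0.
= (-3.4)²·107.6 + (-3)²·112 + 2·(-3.4)·(-3)·0
= 1243.856 + 1008 + 0 = 2251.856.

Var[X] = 2251.856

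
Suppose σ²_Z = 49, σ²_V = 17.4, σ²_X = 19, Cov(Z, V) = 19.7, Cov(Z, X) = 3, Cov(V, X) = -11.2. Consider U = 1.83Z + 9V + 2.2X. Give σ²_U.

σ²_U = 1895.0101

σ²_U = a²·σ²_Z + b²·σ²_V + c²·σ²_X + 2ab·Cov(Z, V) + 2ac·Cov(Z, X) + 2bc·Cov(V, X), with a = 1.83, b = 9, c = 2.2.
= 164.0961 + 1409.4 + 91.96 + 648.918 + 24.156 + (-443.52)
= 1895.0101.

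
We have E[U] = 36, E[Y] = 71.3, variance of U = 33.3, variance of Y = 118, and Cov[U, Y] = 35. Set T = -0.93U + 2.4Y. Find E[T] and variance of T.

E[T] = 137.64, variance of T = 552.24117

E[T] = (-0.93)·E[U] + 2.4·E[Y] = (-0.93)·36 + 2.4·71.3 = 137.64.
variance of T = a²·variance of U + b²·variance of Y + 2ab·Cov[U, Y] with a = -0.93, b = 2.4.
= (-0.93)²·33.3 + 2.4²·118 + 2·(-0.93)·2.4·35
= 28.80117 + 679.68 + (-156.24) = 552.24117.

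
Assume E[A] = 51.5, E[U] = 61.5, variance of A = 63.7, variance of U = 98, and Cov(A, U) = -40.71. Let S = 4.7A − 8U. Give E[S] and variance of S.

E[S] = 4.7·E[A] + (-8)·E[U] = 4.7·51.5 + (-8)·61.5 = -249.95.
variance of S = a²·variance of A + b²·variance of U + 2ab·Cov(A, U) with a = 4.7, b = -8.
= 4.7²·63.7 + (-8)²·98 + 2·4.7·(-8)·(-40.71)
= 1407.133 + 6272 + 3061.392 = 10740.525.

E[S] = -249.95, variance of S = 10740.525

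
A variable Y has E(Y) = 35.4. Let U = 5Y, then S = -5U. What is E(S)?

E(S) = -885

E(U) = 5·35.4 = 177.
E(S) = (-5)·177 = -885.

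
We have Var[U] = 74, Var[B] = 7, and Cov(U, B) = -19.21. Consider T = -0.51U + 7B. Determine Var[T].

Var[T] = a²·Var[U] + b²·Var[B] + 2ab·Cov(U, B) with a = -0.51, b = 7.
= (-0.51)²·74 + 7²·7 + 2·(-0.51)·7·(-19.21)
= 19.2474 + 343 + 137.1594 = 499.4068.

Var[T] = 499.4068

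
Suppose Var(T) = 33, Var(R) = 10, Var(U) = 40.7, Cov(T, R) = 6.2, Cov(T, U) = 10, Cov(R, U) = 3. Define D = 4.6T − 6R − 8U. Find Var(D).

Var(D) = 2872.84

Var(D) = a²·Var(T) + b²·Var(R) + c²·Var(U) + 2ab·Cov(T, R) + 2ac·Cov(T, U) + 2bc·Cov(R, U), with a = 4.6, b = -6, c = -8.
= 698.28 + 360 + 2604.8 + (-342.24) + (-736) + 288
= 2872.84.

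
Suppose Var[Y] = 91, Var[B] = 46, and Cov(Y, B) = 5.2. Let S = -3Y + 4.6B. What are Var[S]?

Var[S] = 1648.84

Var[S] = a²·Var[Y] + b²·Var[B] + 2ab·Cov(Y, B) with a = -3, b = 4.6.
= (-3)²·91 + 4.6²·46 + 2·(-3)·4.6·5.2
= 819 + 973.36 + (-143.52) = 1648.84.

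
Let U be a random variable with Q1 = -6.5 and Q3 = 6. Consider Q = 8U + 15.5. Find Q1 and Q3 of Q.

Q1(Q) = -36.5, Q3(Q) = 63.5

a = 8 > 0: Q1(Q) = a·Q1(U)+b = -36.5, Q3(Q) = a·Q3(U)+b = 63.5.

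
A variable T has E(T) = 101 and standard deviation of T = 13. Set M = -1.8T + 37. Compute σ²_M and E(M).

σ²_M = 547.56, E(M) = -144.8

M = -1.8T + 37 is linear with a = -1.8, b = 37.
σ²_T = 13² = 169.
σ²_M = a²·σ²_T = (-1.8)²·169 = 547.56 (the additive constant 37 does not affect variance).
E(M) = a·E(T) + b = (-1.8)·101 + 37 = -144.8.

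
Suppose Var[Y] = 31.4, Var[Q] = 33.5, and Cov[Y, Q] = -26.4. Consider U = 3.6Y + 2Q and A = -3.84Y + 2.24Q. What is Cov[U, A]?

Cov[U, A] = -294.1312

By bilinearity, Cov[U, A] = ac·Var[Y] + bd·Var[Q] + (ad+bc)·Cov[Y, Q], with a=3.6, b=2, c=-3.84, d=2.24.
ac·Var[Y] = 3.6·(-3.84)·31.4 = -434.0736
bd·Var[Q] = 2·2.24·33.5 = 150.08
(ad+bc)·Cov[Y, Q] = (0.384)·(-26.4) = -10.1376
Cov[U, A] = -434.0736 + 150.08 + (-10.1376) = -294.1312.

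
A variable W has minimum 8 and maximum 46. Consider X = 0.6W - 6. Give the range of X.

Range of W = 46 − 8 = 38.
Range(X) = |a|·Range(W) = |0.6|·38 = 22.8.

Range(X) = 22.8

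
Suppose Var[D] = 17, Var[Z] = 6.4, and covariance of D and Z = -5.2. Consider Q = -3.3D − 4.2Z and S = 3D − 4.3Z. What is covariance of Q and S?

By bilinearity, covariance of Q and S = ac·Var[D] + bd·Var[Z] + (ad+bc)·covariance of D and Z, with a=-3.3, b=-4.2, c=3, d=-4.3.
ac·Var[D] = (-3.3)·3·17 = -168.3
bd·Var[Z] = (-4.2)·(-4.3)·6.4 = 115.584
(ad+bc)·covariance of D and Z = (1.59)·(-5.2) = -8.268
covariance of Q and S = -168.3 + 115.584 + (-8.268) = -60.984.

covariance of Q and S = -60.984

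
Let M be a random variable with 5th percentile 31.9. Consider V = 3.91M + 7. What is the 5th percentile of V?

Since a = 3.91 > 0 the transformation is increasing, so the 5th percentile of V = a·(P_{5} of M) + b = 3.91·31.9 + 7 = 131.729.

5th percentile of V = 131.729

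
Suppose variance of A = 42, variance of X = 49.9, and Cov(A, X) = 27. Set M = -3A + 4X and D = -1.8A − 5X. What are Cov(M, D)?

Cov(M, D) = -560.6

By bilinearity, Cov(M, D) = ac·variance of A + bd·variance of X + (ad+bc)·Cov(A, X), with a=-3, b=4, c=-1.8, d=-5.
ac·variance of A = (-3)·(-1.8)·42 = 226.8
bd·variance of X = 4·(-5)·49.9 = -998
(ad+bc)·Cov(A, X) = (7.8)·27 = 210.6
Cov(M, D) = 226.8 + (-998) + 210.6 = -560.6.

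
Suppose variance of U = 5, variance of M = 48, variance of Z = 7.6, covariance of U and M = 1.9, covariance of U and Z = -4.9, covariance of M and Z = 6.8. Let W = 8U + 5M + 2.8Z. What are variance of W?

variance of W = 1702.464

variance of W = a²·variance of U + b²·variance of M + c²·variance of Z + 2ab·covariance of U and M + 2ac·covariance of U and Z + 2bc·covariance of M and Z, with a = 8, b = 5, c = 2.8.
= 320 + 1200 + 59.584 + 152 + (-219.52) + 190.4
= 1702.464.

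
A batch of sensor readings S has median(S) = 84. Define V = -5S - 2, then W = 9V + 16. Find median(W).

median(W) = -3782

median(V) = (-5)·84 + (-2) = -422.
median(W) = 9·(-422) + 16 = -3782.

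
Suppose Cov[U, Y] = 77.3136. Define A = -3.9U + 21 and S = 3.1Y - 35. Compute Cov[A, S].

Cov[A, S] = -934.721424

Cov[A, S] = a·c·Cov[U, Y] = (-3.9)·3.1·77.3136 = -934.721424. Additive constants drop out.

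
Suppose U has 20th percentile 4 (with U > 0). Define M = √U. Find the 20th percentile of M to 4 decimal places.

20th percentile of M = 2

√U is increasing, so P_{20}(M) = g(P_{20}(U)) = 2.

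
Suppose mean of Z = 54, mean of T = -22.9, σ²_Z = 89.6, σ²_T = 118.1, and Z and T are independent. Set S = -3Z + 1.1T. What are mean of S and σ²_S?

mean of S = -187.19, σ²_S = 949.301

mean of S = (-3)·mean of Z + 1.1·mean of T = (-3)·54 + 1.1·(-22.9) = -187.19.
σ²_S = a²·σ²_Z + b²·σ²_T + 2ab·covariance of Z and T with a = -3, b = 1.1.
Independence gives covariance of Z and T = 0.
= (-3)²·89.6 + 1.1²·118.1 + 2·(-3)·1.1·0
= 806.4 + 142.901 + 0 = 949.301.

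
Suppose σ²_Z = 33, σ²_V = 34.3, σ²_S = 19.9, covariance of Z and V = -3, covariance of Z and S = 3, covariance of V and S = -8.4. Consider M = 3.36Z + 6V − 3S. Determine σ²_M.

σ²_M = a²·σ²_Z + b²·σ²_V + c²·σ²_S + 2ab·covariance of Z and V + 2ac·covariance of Z and S + 2bc·covariance of V and S, with a = 3.36, b = 6, c = -3.
= 372.5568 + 1234.8 + 179.1 + (-120.96) + (-60.48) + 302.4
= 1907.4168.

σ²_M = 1907.4168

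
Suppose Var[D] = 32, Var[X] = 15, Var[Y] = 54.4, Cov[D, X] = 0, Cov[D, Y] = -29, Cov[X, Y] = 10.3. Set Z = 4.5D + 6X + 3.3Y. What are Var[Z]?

Var[Z] = 1326.996

Var[Z] = a²·Var[D] + b²·Var[X] + c²·Var[Y] + 2ab·Cov[D, X] + 2ac·Cov[D, Y] + 2bc·Cov[X, Y], with a = 4.5, b = 6, c = 3.3.
= 648 + 540 + 592.416 + 0 + (-861.3) + 407.88
= 1326.996.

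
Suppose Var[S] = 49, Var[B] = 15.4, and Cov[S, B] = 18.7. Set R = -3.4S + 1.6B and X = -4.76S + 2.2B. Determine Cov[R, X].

By bilinearity, Cov[R, X] = ac·Var[S] + bd·Var[B] + (ad+bc)·Cov[S, B], with a=-3.4, b=1.6, c=-4.76, d=2.2.
ac·Var[S] = (-3.4)·(-4.76)·49 = 793.016
bd·Var[B] = 1.6·2.2·15.4 = 54.208
(ad+bc)·Cov[S, B] = (-15.096)·18.7 = -282.2952
Cov[R, X] = 793.016 + 54.208 + (-282.2952) = 564.9288.

Cov[R, X] = 564.9288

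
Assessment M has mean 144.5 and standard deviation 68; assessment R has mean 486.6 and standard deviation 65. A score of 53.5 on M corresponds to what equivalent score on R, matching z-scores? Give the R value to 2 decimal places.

R = 399.61

z = (53.5 − 144.5)/68 ≈ -1.3382.
R = 486.6 + z·65 = 486.6 + (53.5 − 144.5)·65/68 ≈ 399.61.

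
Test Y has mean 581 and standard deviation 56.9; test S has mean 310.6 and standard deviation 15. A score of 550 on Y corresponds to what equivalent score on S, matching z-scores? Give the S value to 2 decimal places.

z = (550 − 581)/56.9 ≈ -0.5448.
S = 310.6 + z·15 = 310.6 + (550 − 581)·15/56.9 ≈ 302.43.

S = 302.43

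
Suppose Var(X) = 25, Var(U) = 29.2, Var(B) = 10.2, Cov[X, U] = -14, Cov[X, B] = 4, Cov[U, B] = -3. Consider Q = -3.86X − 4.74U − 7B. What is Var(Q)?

Var(Q) = 1033.12472

Var(Q) = a²·Var(X) + b²·Var(U) + c²·Var(B) + 2ab·Cov[X, U] + 2ac·Cov[X, B] + 2bc·Cov[U, B], with a = -3.86, b = -4.74, c = -7.
= 372.49 + 656.05392 + 499.8 + (-512.2992) + 216.16 + (-199.08)
= 1033.12472.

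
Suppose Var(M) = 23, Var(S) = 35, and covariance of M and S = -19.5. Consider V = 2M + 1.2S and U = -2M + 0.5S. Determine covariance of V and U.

covariance of V and U = -43.7

By bilinearity, covariance of V and U = ac·Var(M) + bd·Var(S) + (ad+bc)·covariance of M and S, with a=2, b=1.2, c=-2, d=0.5.
ac·Var(M) = 2·(-2)·23 = -92
bd·Var(S) = 1.2·0.5·35 = 21
(ad+bc)·covariance of M and S = (-1.4)·(-19.5) = 27.3
covariance of V and U = -92 + 21 + 27.3 = -43.7.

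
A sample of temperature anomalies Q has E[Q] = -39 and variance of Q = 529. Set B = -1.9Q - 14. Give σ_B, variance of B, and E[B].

σ_B = 43.7, variance of B = 1909.69, E[B] = 60.1

B = -1.9Q - 14 is linear with a = -1.9, b = -14.
σ_Q = √529 = 23.
σ_B = |a|·σ_Q = |-1.9|·23 = 43.7.
variance of B = a²·variance of Q = (-1.9)²·529 = 1909.69 (the additive constant -14 does not affect variance).
E[B] = a·E[Q] + b = (-1.9)·(-39) + (-14) = 60.1.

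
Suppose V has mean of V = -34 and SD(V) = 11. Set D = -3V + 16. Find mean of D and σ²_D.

D = -3V + 16 is linear with a = -3, b = 16.
mean of D = a·mean of V + b = (-3)·(-34) + 16 = 118.
σ²_V = 11² = 121.
σ²_D = a²·σ²_V = (-3)²·121 = 1089 (the additive constant 16 does not affect variance).

mean of D = 118, σ²_D = 1089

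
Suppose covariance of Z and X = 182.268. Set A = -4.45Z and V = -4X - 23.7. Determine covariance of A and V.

covariance of A and V = 3244.3704

covariance of A and V = a·c·covariance of Z and X = (-4.45)·(-4)·182.268 = 3244.3704. Additive constants drop out.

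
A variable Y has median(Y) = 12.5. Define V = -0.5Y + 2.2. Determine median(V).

A linear map preserves order up to sign, so median(V) = a·median(Y) + b = (-0.5)·12.5 + 2.2 = -4.05.

median(V) = -4.05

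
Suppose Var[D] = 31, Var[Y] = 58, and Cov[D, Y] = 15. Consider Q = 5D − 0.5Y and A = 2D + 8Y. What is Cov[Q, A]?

Cov[Q, A] = 663

By bilinearity, Cov[Q, A] = ac·Var[D] + bd·Var[Y] + (ad+bc)·Cov[D, Y], with a=5, b=-0.5, c=2, d=8.
ac·Var[D] = 5·2·31 = 310
bd·Var[Y] = (-0.5)·8·58 = -232
(ad+bc)·Cov[D, Y] = (39)·15 = 585
Cov[Q, A] = 310 + (-232) + 585 = 663.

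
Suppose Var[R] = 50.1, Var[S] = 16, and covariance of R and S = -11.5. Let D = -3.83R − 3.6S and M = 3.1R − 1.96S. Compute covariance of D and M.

covariance of D and M = -439.9295

By bilinearity, covariance of D and M = ac·Var[R] + bd·Var[S] + (ad+bc)·covariance of R and S, with a=-3.83, b=-3.6, c=3.1, d=-1.96.
ac·Var[R] = (-3.83)·3.1·50.1 = -594.8373
bd·Var[S] = (-3.6)·(-1.96)·16 = 112.896
(ad+bc)·covariance of R and S = (-3.6532)·(-11.5) = 42.0118
covariance of D and M = -594.8373 + 112.896 + 42.0118 = -439.9295.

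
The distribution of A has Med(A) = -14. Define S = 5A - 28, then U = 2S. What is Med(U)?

Med(S) = 5·(-14) + (-28) = -98.
Med(U) = 2·(-98) = -196.

Med(U) = -196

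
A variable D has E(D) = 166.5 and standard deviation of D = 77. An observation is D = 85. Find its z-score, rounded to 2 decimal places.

z = (D − E(D)) / standard deviation of D = (85 − 166.5) / 77 ≈ -1.06.

z = -1.06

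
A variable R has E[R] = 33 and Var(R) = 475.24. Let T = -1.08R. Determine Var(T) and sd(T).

T = -1.08R is linear with a = -1.08, b = 0.
Var(T) = a²·Var(R) = (-1.08)²·475.24 = 554.319936.
sd(R) = √475.24 = 21.8.
sd(T) = |a|·sd(R) = |-1.08|·21.8 = 23.544.

Var(T) = 554.319936, sd(T) = 23.544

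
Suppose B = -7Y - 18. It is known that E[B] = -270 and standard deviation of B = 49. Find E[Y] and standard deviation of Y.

E[Y] = 36, standard deviation of Y = 7

From B = -7Y - 18: E[B] = a·E[Y] + b, so E[Y] = (E[B] − b)/a = (-270 − (-18))/(-7) = 36.
standard deviation of B = |a|·standard deviation of Y, so standard deviation of Y = 49/|-7| = 7.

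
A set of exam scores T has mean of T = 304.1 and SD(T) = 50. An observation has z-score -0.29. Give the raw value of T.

T = 289.6

T = mean of T + z·SD(T) = 304.1 + (-0.29)·50 = 289.6.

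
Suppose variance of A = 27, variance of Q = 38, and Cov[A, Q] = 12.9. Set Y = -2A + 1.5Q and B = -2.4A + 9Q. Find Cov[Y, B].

Cov[Y, B] = 363.96

By bilinearity, Cov[Y, B] = ac·variance of A + bd·variance of Q + (ad+bc)·Cov[A, Q], with a=-2, b=1.5, c=-2.4, d=9.
ac·variance of A = (-2)·(-2.4)·27 = 129.6
bd·variance of Q = 1.5·9·38 = 513
(ad+bc)·Cov[A, Q] = (-21.6)·12.9 = -278.64
Cov[Y, B] = 129.6 + 513 + (-278.64) = 363.96.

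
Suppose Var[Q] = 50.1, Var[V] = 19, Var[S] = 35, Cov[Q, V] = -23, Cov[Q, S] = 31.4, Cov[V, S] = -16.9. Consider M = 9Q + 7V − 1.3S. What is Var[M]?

Var[M] = 1723.07

Var[M] = a²·Var[Q] + b²·Var[V] + c²·Var[S] + 2ab·Cov[Q, V] + 2ac·Cov[Q, S] + 2bc·Cov[V, S], with a = 9, b = 7, c = -1.3.
= 4058.1 + 931 + 59.15 + (-2898) + (-734.76) + 307.58
= 1723.07.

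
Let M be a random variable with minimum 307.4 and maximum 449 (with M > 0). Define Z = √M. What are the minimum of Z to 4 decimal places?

√M is increasing on this domain, so min(Z) comes from min(M) = 307.4: min(Z) = √(307.4) ≈ 17.5328.

min(Z) = 17.5328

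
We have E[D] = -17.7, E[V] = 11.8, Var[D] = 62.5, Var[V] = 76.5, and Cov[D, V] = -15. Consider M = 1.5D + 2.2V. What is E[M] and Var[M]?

E[M] = -0.59, Var[M] = 411.885

E[M] = 1.5·E[D] + 2.2·E[V] = 1.5·(-17.7) + 2.2·11.8 = -0.59.
Var[M] = a²·Var[D] + b²·Var[V] + 2ab·Cov[D, V] with a = 1.5, b = 2.2.
= 1.5²·62.5 + 2.2²·76.5 + 2·1.5·2.2·(-15)
= 140.625 + 370.26 + (-99) = 411.885.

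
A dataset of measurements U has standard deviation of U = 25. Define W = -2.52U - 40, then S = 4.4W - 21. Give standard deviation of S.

standard deviation of W = |-2.52|·25 = 63.
standard deviation of S = |4.4|·63 = 277.2.

standard deviation of S = 277.2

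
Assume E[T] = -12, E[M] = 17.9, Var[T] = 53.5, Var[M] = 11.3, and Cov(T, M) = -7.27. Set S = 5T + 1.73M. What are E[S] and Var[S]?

E[S] = -29.033, Var[S] = 1245.54877

E[S] = 5·E[T] + 1.73·E[M] = 5·(-12) + 1.73·17.9 = -29.033.
Var[S] = a²·Var[T] + b²·Var[M] + 2ab·Cov(T, M) with a = 5, b = 1.73.
= 5²·53.5 + 1.73²·11.3 + 2·5·1.73·(-7.27)
= 1337.5 + 33.81977 + (-125.771) = 1245.54877.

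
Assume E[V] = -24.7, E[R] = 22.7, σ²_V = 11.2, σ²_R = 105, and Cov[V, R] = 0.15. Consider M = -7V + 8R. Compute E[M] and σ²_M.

E[M] = (-7)·E[V] + 8·E[R] = (-7)·(-24.7) + 8·22.7 = 354.5.
σ²_M = a²·σ²_V + b²·σ²_R + 2ab·Cov[V, R] with a = -7, b = 8.
= (-7)²·11.2 + 8²·105 + 2·(-7)·8·0.15
= 548.8 + 6720 + (-16.8) = 7252.

E[M] = 354.5, σ²_M = 7252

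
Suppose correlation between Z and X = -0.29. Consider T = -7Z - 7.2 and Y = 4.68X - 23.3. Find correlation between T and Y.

correlation between T and Y = 0.29

Linear rescalings preserve |correlation|; the slopes -7 and 4.68 have opposite signs, so the correlation flips sign: correlation between T and Y = −correlation between Z and X = 0.29.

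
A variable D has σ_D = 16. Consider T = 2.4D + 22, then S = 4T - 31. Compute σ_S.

σ_S = 153.6

σ_T = |2.4|·16 = 38.4.
σ_S = |4|·38.4 = 153.6.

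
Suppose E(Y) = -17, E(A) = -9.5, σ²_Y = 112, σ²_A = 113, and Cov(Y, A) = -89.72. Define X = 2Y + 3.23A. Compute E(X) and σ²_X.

E(X) = 2·E(Y) + 3.23·E(A) = 2·(-17) + 3.23·(-9.5) = -64.685.
σ²_X = a²·σ²_Y + b²·σ²_A + 2ab·Cov(Y, A) with a = 2, b = 3.23.
= 2²·112 + 3.23²·113 + 2·2·3.23·(-89.72)
= 448 + 1178.9177 + (-1159.1824) = 467.7353.

E(X) = -64.685, σ²_X = 467.7353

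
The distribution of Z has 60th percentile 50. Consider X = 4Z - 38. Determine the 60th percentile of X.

60th percentile of X = 162

Since a = 4 > 0 the transformation is increasing, so the 60th percentile of X = a·(P_{60} of Z) + b = 4·50 + (-38) = 162.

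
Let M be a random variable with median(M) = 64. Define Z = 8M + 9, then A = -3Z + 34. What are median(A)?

median(A) = -1529

median(Z) = 8·64 + 9 = 521.
median(A) = (-3)·521 + 34 = -1529.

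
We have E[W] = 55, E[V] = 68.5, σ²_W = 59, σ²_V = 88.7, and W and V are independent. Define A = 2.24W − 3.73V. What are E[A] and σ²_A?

E[A] = -132.305, σ²_A = 1530.11263

E[A] = 2.24·E[W] + (-3.73)·E[V] = 2.24·55 + (-3.73)·68.5 = -132.305.
σ²_A = a²·σ²_W + b²·σ²_V + 2ab·Cov[W, V] with a = 2.24, b = -3.73.
Independence gives Cov[W, V] = 0.
= 2.24²·59 + (-3.73)²·88.7 + 2·2.24·(-3.73)·0
= 296.0384 + 1234.07423 + 0 = 1530.11263.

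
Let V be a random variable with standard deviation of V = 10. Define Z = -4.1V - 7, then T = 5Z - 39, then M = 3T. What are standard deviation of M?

standard deviation of Z = |-4.1|·10 = 41.
standard deviation of T = |5|·41 = 205.
standard deviation of M = |3|·205 = 615.

standard deviation of M = 615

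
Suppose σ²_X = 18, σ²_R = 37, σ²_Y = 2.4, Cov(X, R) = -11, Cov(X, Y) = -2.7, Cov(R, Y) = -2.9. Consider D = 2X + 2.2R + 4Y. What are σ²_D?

σ²_D = 98.44

σ²_D = a²·σ²_X + b²·σ²_R + c²·σ²_Y + 2ab·Cov(X, R) + 2ac·Cov(X, Y) + 2bc·Cov(R, Y), with a = 2, b = 2.2, c = 4.
= 72 + 179.08 + 38.4 + (-96.8) + (-43.2) + (-51.04)
= 98.44.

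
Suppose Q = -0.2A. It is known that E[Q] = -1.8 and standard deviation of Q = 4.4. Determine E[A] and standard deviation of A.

From Q = -0.2A: E[Q] = a·E[A] + b, so E[A] = (E[Q] − b)/a = (-1.8 − 0)/(-0.2) = 9.
standard deviation of Q = |a|·standard deviation of A, so standard deviation of A = 4.4/|-0.2| = 22.

E[A] = 9, standard deviation of A = 22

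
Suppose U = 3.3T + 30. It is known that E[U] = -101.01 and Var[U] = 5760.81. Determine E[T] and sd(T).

From U = 3.3T + 30: E[U] = a·E[T] + b, so E[T] = (E[U] − b)/a = (-101.01 − 30)/3.3 = -39.7.
sd(U) = √5760.81 = 75.9.
sd(U) = |a|·sd(T), so sd(T) = 75.9/|3.3| = 23.

E[T] = -39.7, sd(T) = 23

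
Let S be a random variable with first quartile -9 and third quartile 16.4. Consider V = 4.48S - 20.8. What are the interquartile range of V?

IQR of S = Q3 − Q1 = 16.4 − (-9) = 25.4.
Under V = aS + b, IQR(V) = |a|·IQR(S) = |4.48|·25.4 = 113.792 (shifts cancel; spread scales by |a|).

IQR(V) = 113.792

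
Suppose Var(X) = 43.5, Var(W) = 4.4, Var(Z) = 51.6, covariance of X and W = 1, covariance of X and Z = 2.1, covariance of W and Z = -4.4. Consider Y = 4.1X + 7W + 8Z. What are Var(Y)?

Var(Y) = a²·Var(X) + b²·Var(W) + c²·Var(Z) + 2ab·covariance of X and W + 2ac·covariance of X and Z + 2bc·covariance of W and Z, with a = 4.1, b = 7, c = 8.
= 731.235 + 215.6 + 3302.4 + 57.4 + 137.76 + (-492.8)
= 3951.595.

Var(Y) = 3951.595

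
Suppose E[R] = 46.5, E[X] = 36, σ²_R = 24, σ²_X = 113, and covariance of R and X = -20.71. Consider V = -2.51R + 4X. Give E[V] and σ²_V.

E[V] = 27.285, σ²_V = 2375.0592

E[V] = (-2.51)·E[R] + 4·E[X] = (-2.51)·46.5 + 4·36 = 27.285.
σ²_V = a²·σ²_R + b²·σ²_X + 2ab·covariance of R and X with a = -2.51, b = 4.
= (-2.51)²·24 + 4²·113 + 2·(-2.51)·4·(-20.71)
= 151.2024 + 1808 + 415.8568 = 2375.0592.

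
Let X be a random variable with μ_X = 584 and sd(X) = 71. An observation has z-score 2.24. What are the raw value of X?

X = μ_X + z·sd(X) = 584 + 2.24·71 = 743.04.

X = 743.04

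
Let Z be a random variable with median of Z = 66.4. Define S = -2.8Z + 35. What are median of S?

A linear map preserves order up to sign, so median of S = a·median of Z + b = (-2.8)·66.4 + 35 = -150.92.

median of S = -150.92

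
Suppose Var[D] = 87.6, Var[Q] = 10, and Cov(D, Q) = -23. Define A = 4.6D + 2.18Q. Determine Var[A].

Var[A] = 1439.852

Var[A] = a²·Var[D] + b²·Var[Q] + 2ab·Cov(D, Q) with a = 4.6, b = 2.18.
= 4.6²·87.6 + 2.18²·10 + 2·4.6·2.18·(-23)
= 1853.616 + 47.524 + (-461.288) = 1439.852.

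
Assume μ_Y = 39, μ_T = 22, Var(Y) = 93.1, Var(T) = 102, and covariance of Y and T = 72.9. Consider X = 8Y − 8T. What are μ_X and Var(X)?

μ_X = 8·μ_Y + (-8)·μ_T = 8·39 + (-8)·22 = 136.
Var(X) = a²·Var(Y) + b²·Var(T) + 2ab·covariance of Y and T with a = 8, b = -8.
= 8²·93.1 + (-8)²·102 + 2·8·(-8)·72.9
= 5958.4 + 6528 + (-9331.2) = 3155.2.

μ_X = 136, Var(X) = 3155.2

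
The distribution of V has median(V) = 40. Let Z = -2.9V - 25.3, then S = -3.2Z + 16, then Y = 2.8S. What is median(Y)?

median(Z) = (-2.9)·40 + (-25.3) = -141.3.
median(S) = (-3.2)·(-141.3) + 16 = 468.16.
median(Y) = 2.8·468.16 = 1310.848.

median(Y) = 1310.848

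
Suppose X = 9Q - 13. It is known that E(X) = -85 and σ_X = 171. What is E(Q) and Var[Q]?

E(Q) = -8, Var[Q] = 361

From X = 9Q - 13: E(X) = a·E(Q) + b, so E(Q) = (E(X) − b)/a = (-85 − (-13))/9 = -8.
Var[X] = 171² = 29241.
Var[X] = a²·Var[Q], so Var[Q] = 29241/9² = 361.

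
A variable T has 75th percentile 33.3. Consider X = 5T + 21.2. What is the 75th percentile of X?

75th percentile of X = 187.7

Since a = 5 > 0 the transformation is increasing, so the 75th percentile of X = a·(P_{75} of T) + b = 5·33.3 + 21.2 = 187.7.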